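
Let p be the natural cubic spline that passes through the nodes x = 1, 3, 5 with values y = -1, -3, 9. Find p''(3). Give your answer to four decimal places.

Put M_i = p'' at the i-th knot. Here h = (2, 2) and Δ = (-1, 6), so the interior equations h_(i-1)·M_(i-1) + 2(h_(i-1)+h_i)·M_i + h_i·M_(i+1) = 6(Δ_i − Δ_(i-1)) read
  2·M_0 + 8·M_1 + 2·M_2 = 6(Δ_1 - Δ_0) = 42
Natural end conditions: M_0 = M_2 = 0.
Solving the tridiagonal system: M_0 = 0, M_1 = 21/4, M_2 = 0.

5.2500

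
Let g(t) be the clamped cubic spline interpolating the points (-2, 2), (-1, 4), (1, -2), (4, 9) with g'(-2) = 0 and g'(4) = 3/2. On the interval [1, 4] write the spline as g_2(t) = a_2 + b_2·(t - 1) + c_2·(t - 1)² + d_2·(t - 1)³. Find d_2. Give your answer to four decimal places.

-0.7593

With σ_i denoting the second derivative at x_i, h_i = 1, 2, 3, and Δ_i = (y_(i+1) − y_i)/h_i = 2, -3, 11/3:
  1·σ_0 + 6·σ_1 + 2·σ_2 = 6(Δ_1 - Δ_0) = -30
  2·σ_1 + 10·σ_2 + 3·σ_3 = 6(Δ_2 - Δ_1) = 40
Clamped end conditions give two more equations: 2h_0·σ_0 + h_0·σ_1 = 6(Δ_0 - g'(-2)) = 12 and h_2·σ_2 + 2h_2·σ_3 = 6(g'(4) - Δ_2) = -13.
Forward elimination and back-substitution give σ_0 = 32/3, σ_1 = -28/3, σ_2 = 23/3, σ_3 = -6.
On [1, 4], with g_2(t) = a_2 + b_2·(t - 1) + c_2·(t - 1)² + d_2·(t - 1)³: c_2 = σ_2/2 = 23/6, d_2 = (σ_3 - σ_2)/(6h_2) = -41/54, b_2 = Δ_2 - h_2(2σ_2 + σ_3)/6 = -1.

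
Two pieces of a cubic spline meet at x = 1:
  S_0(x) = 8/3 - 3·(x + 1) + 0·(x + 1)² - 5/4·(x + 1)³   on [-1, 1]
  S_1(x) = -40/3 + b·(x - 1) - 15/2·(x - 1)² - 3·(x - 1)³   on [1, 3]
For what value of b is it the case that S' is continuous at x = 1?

S_0'(x) = -3 + 0·(x + 1) - 15/4·(x + 1)², so S_0'(1) = -18. On the right, S_1'(1) = b, so b = -18.

-18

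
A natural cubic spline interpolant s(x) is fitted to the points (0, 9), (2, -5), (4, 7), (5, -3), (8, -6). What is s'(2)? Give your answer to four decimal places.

3.2907

Write σ_i for s''(x_i). With h_i = 2, 2, 1, 3 and divided differences Δ_i = -7, 6, -10, -1, the continuity of s' gives the tridiagonal system
  2·σ_0 + 8·σ_1 + 2·σ_2 = 6(Δ_1 - Δ_0) = 78
  2·σ_1 + 6·σ_2 + 1·σ_3 = 6(Δ_2 - Δ_1) = -96
  1·σ_2 + 8·σ_3 + 3·σ_4 = 6(Δ_3 - Δ_2) = 54
Natural end conditions: σ_0 = σ_4 = 0.
Solving: σ_0 = 0, σ_1 = 2655/172, σ_2 = -978/43, σ_3 = 825/86, σ_4 = 0.
On [2, 4], s'(x) = b_1 + 2c_1·(x - 2) + 3d_1·(x - 2)² with b_1 = Δ_1 - h_1(2σ_1 + σ_2)/6 = 283/86, c_1 = σ_1/2 = 2655/344, d_1 = (σ_2 - σ_1)/(6h_1) = -2189/688. So s'(2) = 283/86.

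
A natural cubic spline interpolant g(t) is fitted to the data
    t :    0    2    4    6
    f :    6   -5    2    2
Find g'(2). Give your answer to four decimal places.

Write σ_i for g''(x_i). With h_i = 2, 2, 2 and divided differences Δ_i = -11/2, 7/2, 0, the continuity of g' gives the tridiagonal system
  2·σ_0 + 8·σ_1 + 2·σ_2 = 6(Δ_1 - Δ_0) = 54
  2·σ_1 + 8·σ_2 + 2·σ_3 = 6(Δ_2 - Δ_1) = -21
Natural end conditions: σ_0 = σ_3 = 0.
Hence σ_0 = 0, σ_1 = 79/10, σ_2 = -23/5, σ_3 = 0.
On [2, 4], g'(t) = b_1 + 2c_1·(t - 2) + 3d_1·(t - 2)² with b_1 = Δ_1 - h_1(2σ_1 + σ_2)/6 = -7/30, c_1 = σ_1/2 = 79/20, d_1 = (σ_2 - σ_1)/(6h_1) = -25/24. So g'(2) = -7/30.

-0.2333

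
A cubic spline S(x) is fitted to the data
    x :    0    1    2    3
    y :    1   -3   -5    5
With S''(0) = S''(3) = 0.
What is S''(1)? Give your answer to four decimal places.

Put M_i = S'' at the i-th knot. Here h = (1, 1, 1) and Δ = (-4, -2, 10), so the interior equations h_(i-1)·M_(i-1) + 2(h_(i-1)+h_i)·M_i + h_i·M_(i+1) = 6(Δ_i − Δ_(i-1)) read
  1·M_0 + 4·M_1 + 1·M_2 = 6(Δ_1 - Δ_0) = 12
  1·M_1 + 4·M_2 + 1·M_3 = 6(Δ_2 - Δ_1) = 72
Natural end conditions: M_0 = M_3 = 0.
Forward elimination and back-substitution give M_0 = 0, M_1 = -8/5, M_2 = 92/5, M_3 = 0.

-1.6000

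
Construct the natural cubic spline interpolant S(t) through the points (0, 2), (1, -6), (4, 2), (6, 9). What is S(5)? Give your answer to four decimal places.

Write m_i for S''(x_i). With h_i = 1, 3, 2 and divided differences Δ_i = -8, 8/3, 7/2, the continuity of S' gives the tridiagonal system
  1·m_0 + 8·m_1 + 3·m_2 = 6(Δ_1 - Δ_0) = 64
  3·m_1 + 10·m_2 + 2·m_3 = 6(Δ_2 - Δ_1) = 5
Natural end conditions: m_0 = m_3 = 0.
Forward elimination and back-substitution give m_0 = 0, m_1 = 625/71, m_2 = -152/71, m_3 = 0.
On [4, 6], S(t) = 2 + 2099/426·(t - 4) - 76/71·(t - 4)² + 38/213·(t - 4)³.
With (t - 4) = 1: S(5) = 857/142.

6.0352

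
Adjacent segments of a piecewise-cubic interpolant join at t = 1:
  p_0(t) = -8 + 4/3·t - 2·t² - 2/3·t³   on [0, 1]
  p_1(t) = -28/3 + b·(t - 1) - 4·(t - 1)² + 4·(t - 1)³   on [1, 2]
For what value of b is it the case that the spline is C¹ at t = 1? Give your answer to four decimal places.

p_0'(t) = 4/3 - 4·t - 2·t², so p_0'(1) = -14/3. On the right, p_1'(1) = b, so b = -14/3.

-4.6667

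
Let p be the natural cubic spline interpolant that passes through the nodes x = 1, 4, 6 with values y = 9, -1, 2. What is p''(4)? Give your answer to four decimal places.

2.9000

Put m_i = p'' at the i-th knot. Here h = (3, 2) and Δ = (-10/3, 3/2), so the interior equations h_(i-1)·m_(i-1) + 2(h_(i-1)+h_i)·m_i + h_i·m_(i+1) = 6(Δ_i − Δ_(i-1)) read
  3·m_0 + 10·m_1 + 2·m_2 = 6(Δ_1 - Δ_0) = 29
Natural end conditions: m_0 = m_2 = 0.
Hence m_0 = 0, m_1 = 29/10, m_2 = 0.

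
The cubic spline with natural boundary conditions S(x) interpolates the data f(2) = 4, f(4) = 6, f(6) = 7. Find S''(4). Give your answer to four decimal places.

-0.3750

With M_i denoting the second derivative at x_i, h_i = 2, 2, and Δ_i = (y_(i+1) − y_i)/h_i = 1, 1/2:
  2·M_0 + 8·M_1 + 2·M_2 = 6(Δ_1 - Δ_0) = -3
Natural end conditions: M_0 = M_2 = 0.
Solving the tridiagonal system: M_0 = 0, M_1 = -3/8, M_2 = 0.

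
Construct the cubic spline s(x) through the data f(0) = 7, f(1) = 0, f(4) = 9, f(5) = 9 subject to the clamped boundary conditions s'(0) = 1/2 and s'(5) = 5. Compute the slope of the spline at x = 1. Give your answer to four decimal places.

-6.9524

With m_i denoting the second derivative at x_i, h_i = 1, 3, 1, and Δ_i = (y_(i+1) − y_i)/h_i = -7, 3, 0:
  1·m_0 + 8·m_1 + 3·m_2 = 6(Δ_1 - Δ_0) = 60
  3·m_1 + 8·m_2 + 1·m_3 = 6(Δ_2 - Δ_1) = -18
Clamped end conditions give two more equations: 2h_0·m_0 + h_0·m_1 = 6(Δ_0 - s'(0)) = -45 and h_2·m_2 + 2h_2·m_3 = 6(s'(5) - Δ_2) = 30.
Solving: m_0 = -632/21, m_1 = 319/21, m_2 = -220/21, m_3 = 425/21.
On [1, 4], s'(x) = b_1 + 2c_1·(x - 1) + 3d_1·(x - 1)² with b_1 = Δ_1 - h_1(2m_1 + m_2)/6 = -146/21, c_1 = m_1/2 = 319/42, d_1 = (m_2 - m_1)/(6h_1) = -77/54. So s'(1) = -146/21.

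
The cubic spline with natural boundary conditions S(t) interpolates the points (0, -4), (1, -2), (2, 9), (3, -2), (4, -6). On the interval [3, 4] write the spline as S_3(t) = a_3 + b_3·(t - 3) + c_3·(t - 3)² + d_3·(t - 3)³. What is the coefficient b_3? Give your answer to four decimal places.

-11.2143

Let M_i = S''(x_i). Step sizes h_i = 1, 1, 1, 1; slopes of the chords Δ_i = (y_(i+1) - y_i)/h_i = 2, 11, -11, -4.
  1·M_0 + 4·M_1 + 1·M_2 = 6(Δ_1 - Δ_0) = 54
  1·M_1 + 4·M_2 + 1·M_3 = 6(Δ_2 - Δ_1) = -132
  1·M_2 + 4·M_3 + 1·M_4 = 6(Δ_3 - Δ_2) = 42
Natural end conditions: M_0 = M_4 = 0.
Solving the tridiagonal system: M_0 = 0, M_1 = 345/14, M_2 = -312/7, M_3 = 303/14, M_4 = 0.
On [3, 4], with S_3(t) = a_3 + b_3·(t - 3) + c_3·(t - 3)² + d_3·(t - 3)³: c_3 = M_3/2 = 303/28, d_3 = (M_4 - M_3)/(6h_3) = -101/28, b_3 = Δ_3 - h_3(2M_3 + M_4)/6 = -157/14.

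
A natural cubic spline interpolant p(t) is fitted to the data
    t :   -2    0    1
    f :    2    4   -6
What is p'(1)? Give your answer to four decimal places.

Put σ_i = p'' at the i-th knot. Here h = (2, 1) and Δ = (1, -10), so the interior equations h_(i-1)·σ_(i-1) + 2(h_(i-1)+h_i)·σ_i + h_i·σ_(i+1) = 6(Δ_i − Δ_(i-1)) read
  2·σ_0 + 6·σ_1 + 1·σ_2 = 6(Δ_1 - Δ_0) = -66
Natural end conditions: σ_0 = σ_2 = 0.
Solving: σ_0 = 0, σ_1 = -11, σ_2 = 0.
On [0, 1], p'(t) = b_1 + 2c_1·t + 3d_1·t² with b_1 = Δ_1 - h_1(2σ_1 + σ_2)/6 = -19/3, c_1 = σ_1/2 = -11/2, d_1 = (σ_2 - σ_1)/(6h_1) = 11/6. So p'(1) = -71/6.

-11.8333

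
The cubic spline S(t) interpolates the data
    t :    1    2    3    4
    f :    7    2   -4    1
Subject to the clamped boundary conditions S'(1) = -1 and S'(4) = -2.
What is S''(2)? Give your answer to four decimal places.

Write M_i for S''(x_i). With h_i = 1, 1, 1 and divided differences Δ_i = -5, -6, 5, the continuity of S' gives the tridiagonal system
  1·M_0 + 4·M_1 + 1·M_2 = 6(Δ_1 - Δ_0) = -6
  1·M_1 + 4·M_2 + 1·M_3 = 6(Δ_2 - Δ_1) = 66
Clamped end conditions give two more equations: 2h_0·M_0 + h_0·M_1 = 6(Δ_0 - S'(1)) = -24 and h_2·M_2 + 2h_2·M_3 = 6(S'(4) - Δ_2) = -42.
Forward elimination and back-substitution give M_0 = -136/15, M_1 = -88/15, M_2 = 398/15, M_3 = -514/15.

-5.8667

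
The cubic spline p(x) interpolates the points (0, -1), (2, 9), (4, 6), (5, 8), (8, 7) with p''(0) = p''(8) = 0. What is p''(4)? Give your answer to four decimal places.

6.0465

Let m_i = p''(x_i). Step sizes h_i = 2, 2, 1, 3; slopes of the chords Δ_i = (y_(i+1) - y_i)/h_i = 5, -3/2, 2, -1/3.
  2·m_0 + 8·m_1 + 2·m_2 = 6(Δ_1 - Δ_0) = -39
  2·m_1 + 6·m_2 + 1·m_3 = 6(Δ_2 - Δ_1) = 21
  1·m_2 + 8·m_3 + 3·m_4 = 6(Δ_3 - Δ_2) = -14
Natural end conditions: m_0 = m_4 = 0.
Solving: m_0 = 0, m_1 = -2197/344, m_2 = 260/43, m_3 = -431/172, m_4 = 0.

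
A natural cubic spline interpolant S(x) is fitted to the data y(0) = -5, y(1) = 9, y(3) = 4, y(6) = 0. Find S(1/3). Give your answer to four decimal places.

0.5520

With m_i denoting the second derivative at x_i, h_i = 1, 2, 3, and Δ_i = (y_(i+1) − y_i)/h_i = 14, -5/2, -4/3:
  1·m_0 + 6·m_1 + 2·m_2 = 6(Δ_1 - Δ_0) = -99
  2·m_1 + 10·m_2 + 3·m_3 = 6(Δ_2 - Δ_1) = 7
Natural end conditions: m_0 = m_3 = 0.
Solving: m_0 = 0, m_1 = -251/14, m_2 = 30/7, m_3 = 0.
On [0, 1], S(x) = -5 + 1427/84·x + 0·x² - 251/84·x³.
With x = 1/3: S(1/3) = 313/567.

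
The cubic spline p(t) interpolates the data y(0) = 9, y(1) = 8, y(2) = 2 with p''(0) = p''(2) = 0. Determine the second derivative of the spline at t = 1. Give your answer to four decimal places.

-7.5000

With m_i denoting the second derivative at x_i, h_i = 1, 1, and Δ_i = (y_(i+1) − y_i)/h_i = -1, -6:
  1·m_0 + 4·m_1 + 1·m_2 = 6(Δ_1 - Δ_0) = -30
Natural end conditions: m_0 = m_2 = 0.
Forward elimination and back-substitution give m_0 = 0, m_1 = -15/2, m_2 = 0.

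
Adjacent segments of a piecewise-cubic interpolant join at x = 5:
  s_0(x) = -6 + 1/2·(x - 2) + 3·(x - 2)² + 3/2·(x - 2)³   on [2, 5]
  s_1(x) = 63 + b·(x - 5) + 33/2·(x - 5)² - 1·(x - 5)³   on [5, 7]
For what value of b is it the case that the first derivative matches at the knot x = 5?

s_0'(x) = 1/2 + 6·(x - 2) + 9/2·(x - 2)², so s_0'(5) = 59. On the right, s_1'(5) = b, so b = 59.

59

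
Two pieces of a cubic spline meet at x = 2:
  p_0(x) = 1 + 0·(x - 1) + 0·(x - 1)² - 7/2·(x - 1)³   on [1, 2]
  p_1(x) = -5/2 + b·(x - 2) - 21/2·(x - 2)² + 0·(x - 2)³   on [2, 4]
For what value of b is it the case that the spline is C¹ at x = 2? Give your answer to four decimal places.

-10.5000

p_0'(x) = 0 + 0·(x - 1) - 21/2·(x - 1)², so p_0'(2) = -21/2. On the right, p_1'(2) = b, so b = -21/2.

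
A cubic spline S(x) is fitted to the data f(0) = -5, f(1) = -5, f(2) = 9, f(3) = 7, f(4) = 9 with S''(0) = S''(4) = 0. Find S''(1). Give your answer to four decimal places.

29.7857

Let M_i = S''(x_i). Step sizes h_i = 1, 1, 1, 1; slopes of the chords Δ_i = (y_(i+1) - y_i)/h_i = 0, 14, -2, 2.
  1·M_0 + 4·M_1 + 1·M_2 = 6(Δ_1 - Δ_0) = 84
  1·M_1 + 4·M_2 + 1·M_3 = 6(Δ_2 - Δ_1) = -96
  1·M_2 + 4·M_3 + 1·M_4 = 6(Δ_3 - Δ_2) = 24
Natural end conditions: M_0 = M_4 = 0.
Solving: M_0 = 0, M_1 = 417/14, M_2 = -246/7, M_3 = 207/14, M_4 = 0.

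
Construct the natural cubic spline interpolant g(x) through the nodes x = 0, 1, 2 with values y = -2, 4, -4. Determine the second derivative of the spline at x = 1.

Put σ_i = g'' at the i-th knot. Here h = (1, 1) and Δ = (6, -8), so the interior equations h_(i-1)·σ_(i-1) + 2(h_(i-1)+h_i)·σ_i + h_i·σ_(i+1) = 6(Δ_i − Δ_(i-1)) read
  1·σ_0 + 4·σ_1 + 1·σ_2 = 6(Δ_1 - Δ_0) = -84
Natural end conditions: σ_0 = σ_2 = 0.
Solving the tridiagonal system: σ_0 = 0, σ_1 = -21, σ_2 = 0.

-21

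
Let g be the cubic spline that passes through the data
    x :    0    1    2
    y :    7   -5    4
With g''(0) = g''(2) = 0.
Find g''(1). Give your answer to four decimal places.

31.5000

Write m_i for g''(x_i). With h_i = 1, 1 and divided differences Δ_i = -12, 9, the continuity of g' gives the tridiagonal system
  1·m_0 + 4·m_1 + 1·m_2 = 6(Δ_1 - Δ_0) = 126
Natural end conditions: m_0 = m_2 = 0.
Forward elimination and back-substitution give m_0 = 0, m_1 = 63/2, m_2 = 0.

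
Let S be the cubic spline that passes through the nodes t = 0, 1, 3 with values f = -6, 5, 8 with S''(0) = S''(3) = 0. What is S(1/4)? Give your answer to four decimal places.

Put σ_i = S'' at the i-th knot. Here h = (1, 2) and Δ = (11, 3/2), so the interior equations h_(i-1)·σ_(i-1) + 2(h_(i-1)+h_i)·σ_i + h_i·σ_(i+1) = 6(Δ_i − Δ_(i-1)) read
  1·σ_0 + 6·σ_1 + 2·σ_2 = 6(Δ_1 - Δ_0) = -57
Natural end conditions: σ_0 = σ_2 = 0.
Solving: σ_0 = 0, σ_1 = -19/2, σ_2 = 0.
On [0, 1], S(t) = -6 + 151/12·t + 0·t² - 19/12·t³.
With t = 1/4: S(1/4) = -737/256.

-2.8789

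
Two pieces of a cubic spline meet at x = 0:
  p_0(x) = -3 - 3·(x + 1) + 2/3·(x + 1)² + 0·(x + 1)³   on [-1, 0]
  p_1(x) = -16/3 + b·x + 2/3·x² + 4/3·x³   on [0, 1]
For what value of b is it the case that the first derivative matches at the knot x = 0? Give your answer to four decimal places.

-1.6667

p_0'(x) = -3 + 4/3·(x + 1) + 0·(x + 1)², so p_0'(0) = -5/3. On the right, p_1'(0) = b, so b = -5/3.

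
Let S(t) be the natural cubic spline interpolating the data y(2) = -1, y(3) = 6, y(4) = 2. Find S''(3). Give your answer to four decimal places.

Write m_i for S''(x_i). With h_i = 1, 1 and divided differences Δ_i = 7, -4, the continuity of S' gives the tridiagonal system
  1·m_0 + 4·m_1 + 1·m_2 = 6(Δ_1 - Δ_0) = -66
Natural end conditions: m_0 = m_2 = 0.
Solving the tridiagonal system: m_0 = 0, m_1 = -33/2, m_2 = 0.

-16.5000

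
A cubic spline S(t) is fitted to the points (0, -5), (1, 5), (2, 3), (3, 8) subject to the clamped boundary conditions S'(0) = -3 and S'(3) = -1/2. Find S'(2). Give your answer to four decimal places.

0.7333

Let m_i = S''(x_i). Step sizes h_i = 1, 1, 1; slopes of the chords Δ_i = (y_(i+1) - y_i)/h_i = 10, -2, 5.
  1·m_0 + 4·m_1 + 1·m_2 = 6(Δ_1 - Δ_0) = -72
  1·m_1 + 4·m_2 + 1·m_3 = 6(Δ_2 - Δ_1) = 42
Clamped end conditions give two more equations: 2h_0·m_0 + h_0·m_1 = 6(Δ_0 - S'(0)) = 78 and h_2·m_2 + 2h_2·m_3 = 6(S'(3) - Δ_2) = -33.
Solving: m_0 = 883/15, m_1 = -596/15, m_2 = 421/15, m_3 = -458/15.
On [2, 3], S'(t) = b_2 + 2c_2·(t - 2) + 3d_2·(t - 2)² with b_2 = Δ_2 - h_2(2m_2 + m_3)/6 = 11/15, c_2 = m_2/2 = 421/30, d_2 = (m_3 - m_2)/(6h_2) = -293/30. So S'(2) = 11/15.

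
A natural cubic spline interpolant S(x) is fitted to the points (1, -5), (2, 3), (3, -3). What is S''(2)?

With M_i denoting the second derivative at x_i, h_i = 1, 1, and Δ_i = (y_(i+1) − y_i)/h_i = 8, -6:
  1·M_0 + 4·M_1 + 1·M_2 = 6(Δ_1 - Δ_0) = -84
Natural end conditions: M_0 = M_2 = 0.
Forward elimination and back-substitution give M_0 = 0, M_1 = -21, M_2 = 0.

-21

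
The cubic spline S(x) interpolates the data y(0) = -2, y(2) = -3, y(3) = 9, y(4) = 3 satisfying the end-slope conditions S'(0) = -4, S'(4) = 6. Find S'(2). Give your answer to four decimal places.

With σ_i denoting the second derivative at x_i, h_i = 2, 1, 1, and Δ_i = (y_(i+1) − y_i)/h_i = -1/2, 12, -6:
  2·σ_0 + 6·σ_1 + 1·σ_2 = 6(Δ_1 - Δ_0) = 75
  1·σ_1 + 4·σ_2 + 1·σ_3 = 6(Δ_2 - Δ_1) = -108
Clamped end conditions give two more equations: 2h_0·σ_0 + h_0·σ_1 = 6(Δ_0 - S'(0)) = 21 and h_2·σ_2 + 2h_2·σ_3 = 6(S'(4) - Δ_2) = 72.
Solving: σ_0 = -131/22, σ_1 = 493/22, σ_2 = -523/11, σ_3 = 1315/22.
On [2, 3], S'(x) = b_1 + 2c_1·(x - 2) + 3d_1·(x - 2)² with b_1 = Δ_1 - h_1(2σ_1 + σ_2)/6 = 137/11, c_1 = σ_1/2 = 493/44, d_1 = (σ_2 - σ_1)/(6h_1) = -513/44. So S'(2) = 137/11.

12.4545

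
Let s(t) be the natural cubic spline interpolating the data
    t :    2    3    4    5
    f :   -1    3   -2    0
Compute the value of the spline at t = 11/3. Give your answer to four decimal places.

-0.3975

Let m_i = s''(x_i). Step sizes h_i = 1, 1, 1; slopes of the chords Δ_i = (y_(i+1) - y_i)/h_i = 4, -5, 2.
  1·m_0 + 4·m_1 + 1·m_2 = 6(Δ_1 - Δ_0) = -54
  1·m_1 + 4·m_2 + 1·m_3 = 6(Δ_2 - Δ_1) = 42
Natural end conditions: m_0 = m_3 = 0.
Solving: m_0 = 0, m_1 = -86/5, m_2 = 74/5, m_3 = 0.
On [3, 4], s(t) = 3 - 26/15·(t - 3) - 43/5·(t - 3)² + 16/3·(t - 3)³.
With (t - 3) = 2/3: s(11/3) = -161/405.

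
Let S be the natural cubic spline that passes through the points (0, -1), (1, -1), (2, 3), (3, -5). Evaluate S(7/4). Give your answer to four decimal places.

Put m_i = S'' at the i-th knot. Here h = (1, 1, 1) and Δ = (0, 4, -8), so the interior equations h_(i-1)·m_(i-1) + 2(h_(i-1)+h_i)·m_i + h_i·m_(i+1) = 6(Δ_i − Δ_(i-1)) read
  1·m_0 + 4·m_1 + 1·m_2 = 6(Δ_1 - Δ_0) = 24
  1·m_1 + 4·m_2 + 1·m_3 = 6(Δ_2 - Δ_1) = -72
Natural end conditions: m_0 = m_3 = 0.
Hence m_0 = 0, m_1 = 56/5, m_2 = -104/5, m_3 = 0.
On [1, 2], S(t) = -1 + 56/15·(t - 1) + 28/5·(t - 1)² - 16/3·(t - 1)³.
With (t - 1) = 3/4: S(7/4) = 27/10.

2.7000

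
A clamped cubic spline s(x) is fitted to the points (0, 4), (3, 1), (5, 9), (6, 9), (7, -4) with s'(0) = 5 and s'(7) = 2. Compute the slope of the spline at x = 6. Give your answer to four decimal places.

-11.7163

Write σ_i for s''(x_i). With h_i = 3, 2, 1, 1 and divided differences Δ_i = -1, 4, 0, -13, the continuity of s' gives the tridiagonal system
  3·σ_0 + 10·σ_1 + 2·σ_2 = 6(Δ_1 - Δ_0) = 30
  2·σ_1 + 6·σ_2 + 1·σ_3 = 6(Δ_2 - Δ_1) = -24
  1·σ_2 + 4·σ_3 + 1·σ_4 = 6(Δ_3 - Δ_2) = -78
Clamped end conditions give two more equations: 2h_0·σ_0 + h_0·σ_1 = 6(Δ_0 - s'(0)) = -36 and h_3·σ_3 + 2h_3·σ_4 = 6(s'(7) - Δ_3) = 90.
Forward elimination and back-substitution give σ_0 = -459/52, σ_1 = 147/26, σ_2 = -3/104, σ_3 = -1827/52, σ_4 = 6507/104.
On [6, 7], s'(x) = b_3 + 2c_3·(x - 6) + 3d_3·(x - 6)² with b_3 = Δ_3 - h_3(2σ_3 + σ_4)/6 = -2437/208, c_3 = σ_3/2 = -1827/104, d_3 = (σ_4 - σ_3)/(6h_3) = 3387/208. So s'(6) = -2437/208.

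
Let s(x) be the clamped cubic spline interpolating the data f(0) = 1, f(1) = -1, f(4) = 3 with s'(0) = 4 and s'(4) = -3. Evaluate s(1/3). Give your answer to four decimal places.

1.2870

Put M_i = s'' at the i-th knot. Here h = (1, 3) and Δ = (-2, 4/3), so the interior equations h_(i-1)·M_(i-1) + 2(h_(i-1)+h_i)·M_i + h_i·M_(i+1) = 6(Δ_i − Δ_(i-1)) read
  1·M_0 + 8·M_1 + 3·M_2 = 6(Δ_1 - Δ_0) = 20
Clamped end conditions give two more equations: 2h_0·M_0 + h_0·M_1 = 6(Δ_0 - s'(0)) = -36 and h_1·M_1 + 2h_1·M_2 = 6(s'(4) - Δ_1) = -26.
Solving: M_0 = -89/4, M_1 = 17/2, M_2 = -103/12.
On [0, 1], s(x) = 1 + 4·x - 89/8·x² + 41/8·x³.
With x = 1/3: s(1/3) = 139/108.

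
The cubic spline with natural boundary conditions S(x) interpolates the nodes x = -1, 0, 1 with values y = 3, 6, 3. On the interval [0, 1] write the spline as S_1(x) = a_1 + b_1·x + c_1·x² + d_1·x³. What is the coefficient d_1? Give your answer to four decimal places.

1.5000

Let M_i = S''(x_i). Step sizes h_i = 1, 1; slopes of the chords Δ_i = (y_(i+1) - y_i)/h_i = 3, -3.
  1·M_0 + 4·M_1 + 1·M_2 = 6(Δ_1 - Δ_0) = -36
Natural end conditions: M_0 = M_2 = 0.
Forward elimination and back-substitution give M_0 = 0, M_1 = -9, M_2 = 0.
On [0, 1], with S_1(x) = a_1 + b_1·x + c_1·x² + d_1·x³: c_1 = M_1/2 = -9/2, d_1 = (M_2 - M_1)/(6h_1) = 3/2, b_1 = Δ_1 - h_1(2M_1 + M_2)/6 = 0.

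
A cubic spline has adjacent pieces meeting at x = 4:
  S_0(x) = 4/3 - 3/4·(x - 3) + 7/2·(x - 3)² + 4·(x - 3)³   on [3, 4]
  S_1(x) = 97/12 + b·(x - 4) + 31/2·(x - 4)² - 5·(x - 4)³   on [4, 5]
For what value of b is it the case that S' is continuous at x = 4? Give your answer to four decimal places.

18.2500

S_0'(x) = -3/4 + 7·(x - 3) + 12·(x - 3)², so S_0'(4) = 73/4. On the right, S_1'(4) = b, so b = 73/4.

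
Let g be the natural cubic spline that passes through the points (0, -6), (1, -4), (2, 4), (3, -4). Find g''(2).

Write σ_i for g''(x_i). With h_i = 1, 1, 1 and divided differences Δ_i = 2, 8, -8, the continuity of g' gives the tridiagonal system
  1·σ_0 + 4·σ_1 + 1·σ_2 = 6(Δ_1 - Δ_0) = 36
  1·σ_1 + 4·σ_2 + 1·σ_3 = 6(Δ_2 - Δ_1) = -96
Natural end conditions: σ_0 = σ_3 = 0.
Solving the tridiagonal system: σ_0 = 0, σ_1 = 16, σ_2 = -28, σ_3 = 0.

-28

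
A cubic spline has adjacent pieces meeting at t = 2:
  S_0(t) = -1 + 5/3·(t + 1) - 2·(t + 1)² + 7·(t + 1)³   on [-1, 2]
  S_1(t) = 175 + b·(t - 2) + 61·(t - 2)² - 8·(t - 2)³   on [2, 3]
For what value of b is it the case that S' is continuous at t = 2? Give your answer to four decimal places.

178.6667

S_0'(t) = 5/3 - 4·(t + 1) + 21·(t + 1)², so S_0'(2) = 536/3. On the right, S_1'(2) = b, so b = 536/3.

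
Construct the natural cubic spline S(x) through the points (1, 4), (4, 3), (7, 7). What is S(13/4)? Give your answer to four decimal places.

2.8398

Let σ_i = S''(x_i). Step sizes h_i = 3, 3; slopes of the chords Δ_i = (y_(i+1) - y_i)/h_i = -1/3, 4/3.
  3·σ_0 + 12·σ_1 + 3·σ_2 = 6(Δ_1 - Δ_0) = 10
Natural end conditions: σ_0 = σ_2 = 0.
Solving the tridiagonal system: σ_0 = 0, σ_1 = 5/6, σ_2 = 0.
On [1, 4], S(x) = 4 - 3/4·(x - 1) + 0·(x - 1)² + 5/108·(x - 1)³.
With (x - 1) = 9/4: S(13/4) = 727/256.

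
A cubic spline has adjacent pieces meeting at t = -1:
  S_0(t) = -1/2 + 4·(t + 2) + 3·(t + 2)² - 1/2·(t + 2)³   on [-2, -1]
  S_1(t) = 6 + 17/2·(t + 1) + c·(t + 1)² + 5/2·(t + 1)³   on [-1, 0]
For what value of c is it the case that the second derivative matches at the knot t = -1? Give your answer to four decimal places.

S_0''(t) = 6 - 3·(t + 2), so S_0''(-1) = 3. On the right, S_1''(-1) = 2c, so c = 3/2.

1.5000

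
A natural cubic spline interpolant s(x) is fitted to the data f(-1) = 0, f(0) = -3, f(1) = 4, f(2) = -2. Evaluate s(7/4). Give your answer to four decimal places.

Put σ_i = s'' at the i-th knot. Here h = (1, 1, 1) and Δ = (-3, 7, -6), so the interior equations h_(i-1)·σ_(i-1) + 2(h_(i-1)+h_i)·σ_i + h_i·σ_(i+1) = 6(Δ_i − Δ_(i-1)) read
  1·σ_0 + 4·σ_1 + 1·σ_2 = 6(Δ_1 - Δ_0) = 60
  1·σ_1 + 4·σ_2 + 1·σ_3 = 6(Δ_2 - Δ_1) = -78
Natural end conditions: σ_0 = σ_3 = 0.
Forward elimination and back-substitution give σ_0 = 0, σ_1 = 106/5, σ_2 = -124/5, σ_3 = 0.
On [1, 2], s(x) = 4 + 34/15·(x - 1) - 62/5·(x - 1)² + 62/15·(x - 1)³.
With (x - 1) = 3/4: s(7/4) = 15/32.

0.4688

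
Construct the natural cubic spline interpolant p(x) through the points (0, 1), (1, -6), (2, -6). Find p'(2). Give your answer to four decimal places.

1.7500

Write M_i for p''(x_i). With h_i = 1, 1 and divided differences Δ_i = -7, 0, the continuity of p' gives the tridiagonal system
  1·M_0 + 4·M_1 + 1·M_2 = 6(Δ_1 - Δ_0) = 42
Natural end conditions: M_0 = M_2 = 0.
Hence M_0 = 0, M_1 = 21/2, M_2 = 0.
On [1, 2], p'(x) = b_1 + 2c_1·(x - 1) + 3d_1·(x - 1)² with b_1 = Δ_1 - h_1(2M_1 + M_2)/6 = -7/2, c_1 = M_1/2 = 21/4, d_1 = (M_2 - M_1)/(6h_1) = -7/4. So p'(2) = 7/4.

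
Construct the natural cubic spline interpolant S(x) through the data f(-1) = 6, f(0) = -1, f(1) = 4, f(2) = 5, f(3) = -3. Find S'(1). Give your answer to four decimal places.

5.6250

Let M_i = S''(x_i). Step sizes h_i = 1, 1, 1, 1; slopes of the chords Δ_i = (y_(i+1) - y_i)/h_i = -7, 5, 1, -8.
  1·M_0 + 4·M_1 + 1·M_2 = 6(Δ_1 - Δ_0) = 72
  1·M_1 + 4·M_2 + 1·M_3 = 6(Δ_2 - Δ_1) = -24
  1·M_2 + 4·M_3 + 1·M_4 = 6(Δ_3 - Δ_2) = -54
Natural end conditions: M_0 = M_4 = 0.
Solving the tridiagonal system: M_0 = 0, M_1 = 561/28, M_2 = -57/7, M_3 = -321/28, M_4 = 0.
On [1, 2], S'(x) = b_2 + 2c_2·(x - 1) + 3d_2·(x - 1)² with b_2 = Δ_2 - h_2(2M_2 + M_3)/6 = 45/8, c_2 = M_2/2 = -57/14, d_2 = (M_3 - M_2)/(6h_2) = -31/56. So S'(1) = 45/8.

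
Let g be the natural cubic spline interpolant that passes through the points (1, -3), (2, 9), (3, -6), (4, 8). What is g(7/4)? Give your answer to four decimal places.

With σ_i denoting the second derivative at x_i, h_i = 1, 1, 1, and Δ_i = (y_(i+1) − y_i)/h_i = 12, -15, 14:
  1·σ_0 + 4·σ_1 + 1·σ_2 = 6(Δ_1 - Δ_0) = -162
  1·σ_1 + 4·σ_2 + 1·σ_3 = 6(Δ_2 - Δ_1) = 174
Natural end conditions: σ_0 = σ_3 = 0.
Forward elimination and back-substitution give σ_0 = 0, σ_1 = -274/5, σ_2 = 286/5, σ_3 = 0.
On [1, 2], g(x) = -3 + 317/15·(x - 1) + 0·(x - 1)² - 137/15·(x - 1)³.
With (x - 1) = 3/4: g(7/4) = 2879/320.

8.9969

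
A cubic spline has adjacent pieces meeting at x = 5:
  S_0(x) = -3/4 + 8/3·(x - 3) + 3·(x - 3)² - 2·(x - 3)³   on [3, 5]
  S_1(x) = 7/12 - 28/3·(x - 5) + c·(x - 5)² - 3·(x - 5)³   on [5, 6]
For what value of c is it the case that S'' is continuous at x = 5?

-9

S_0''(x) = 6 - 12·(x - 3), so S_0''(5) = -18. On the right, S_1''(5) = 2c, so c = -9.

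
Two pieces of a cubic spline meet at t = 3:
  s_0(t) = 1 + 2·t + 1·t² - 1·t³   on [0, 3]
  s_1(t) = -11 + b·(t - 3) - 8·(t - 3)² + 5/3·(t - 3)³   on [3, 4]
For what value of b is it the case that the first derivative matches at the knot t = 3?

s_0'(t) = 2 + 2·t - 3·t², so s_0'(3) = -19. On the right, s_1'(3) = b, so b = -19.

-19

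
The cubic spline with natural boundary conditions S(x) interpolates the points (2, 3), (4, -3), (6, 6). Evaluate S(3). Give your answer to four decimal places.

Write m_i for S''(x_i). With h_i = 2, 2 and divided differences Δ_i = -3, 9/2, the continuity of S' gives the tridiagonal system
  2·m_0 + 8·m_1 + 2·m_2 = 6(Δ_1 - Δ_0) = 45
Natural end conditions: m_0 = m_2 = 0.
Hence m_0 = 0, m_1 = 45/8, m_2 = 0.
On [2, 4], S(x) = 3 - 39/8·(x - 2) + 0·(x - 2)² + 15/32·(x - 2)³.
With (x - 2) = 1: S(3) = -45/32.

-1.4063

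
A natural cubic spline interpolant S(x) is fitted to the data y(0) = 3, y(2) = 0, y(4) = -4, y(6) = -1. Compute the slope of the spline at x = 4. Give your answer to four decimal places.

-0.4333

With M_i denoting the second derivative at x_i, h_i = 2, 2, 2, and Δ_i = (y_(i+1) − y_i)/h_i = -3/2, -2, 3/2:
  2·M_0 + 8·M_1 + 2·M_2 = 6(Δ_1 - Δ_0) = -3
  2·M_1 + 8·M_2 + 2·M_3 = 6(Δ_2 - Δ_1) = 21
Natural end conditions: M_0 = M_3 = 0.
Solving the tridiagonal system: M_0 = 0, M_1 = -11/10, M_2 = 29/10, M_3 = 0.
On [4, 6], S'(x) = b_2 + 2c_2·(x - 4) + 3d_2·(x - 4)² with b_2 = Δ_2 - h_2(2M_2 + M_3)/6 = -13/30, c_2 = M_2/2 = 29/20, d_2 = (M_3 - M_2)/(6h_2) = -29/120. So S'(4) = -13/30.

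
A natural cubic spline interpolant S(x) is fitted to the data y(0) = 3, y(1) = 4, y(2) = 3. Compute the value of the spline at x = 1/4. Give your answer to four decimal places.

Put m_i = S'' at the i-th knot. Here h = (1, 1) and Δ = (1, -1), so the interior equations h_(i-1)·m_(i-1) + 2(h_(i-1)+h_i)·m_i + h_i·m_(i+1) = 6(Δ_i − Δ_(i-1)) read
  1·m_0 + 4·m_1 + 1·m_2 = 6(Δ_1 - Δ_0) = -12
Natural end conditions: m_0 = m_2 = 0.
Solving: m_0 = 0, m_1 = -3, m_2 = 0.
On [0, 1], S(x) = 3 + 3/2·x + 0·x² - 1/2·x³.
With x = 1/4: S(1/4) = 431/128.

3.3672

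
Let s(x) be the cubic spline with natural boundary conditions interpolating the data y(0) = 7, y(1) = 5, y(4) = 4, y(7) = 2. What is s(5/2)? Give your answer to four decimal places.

Put M_i = s'' at the i-th knot. Here h = (1, 3, 3) and Δ = (-2, -1/3, -2/3), so the interior equations h_(i-1)·M_(i-1) + 2(h_(i-1)+h_i)·M_i + h_i·M_(i+1) = 6(Δ_i − Δ_(i-1)) read
  1·M_0 + 8·M_1 + 3·M_2 = 6(Δ_1 - Δ_0) = 10
  3·M_1 + 12·M_2 + 3·M_3 = 6(Δ_2 - Δ_1) = -2
Natural end conditions: M_0 = M_3 = 0.
Forward elimination and back-substitution give M_0 = 0, M_1 = 42/29, M_2 = -46/87, M_3 = 0.
On [1, 4], s(x) = 5 - 44/29·(x - 1) + 21/29·(x - 1)² - 86/783·(x - 1)³.
With (x - 1) = 3/2: s(5/2) = 231/58.

3.9828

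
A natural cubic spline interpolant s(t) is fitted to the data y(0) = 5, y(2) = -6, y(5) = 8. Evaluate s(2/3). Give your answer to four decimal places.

0.1284

Put σ_i = s'' at the i-th knot. Here h = (2, 3) and Δ = (-11/2, 14/3), so the interior equations h_(i-1)·σ_(i-1) + 2(h_(i-1)+h_i)·σ_i + h_i·σ_(i+1) = 6(Δ_i − Δ_(i-1)) read
  2·σ_0 + 10·σ_1 + 3·σ_2 = 6(Δ_1 - Δ_0) = 61
Natural end conditions: σ_0 = σ_2 = 0.
Solving: σ_0 = 0, σ_1 = 61/10, σ_2 = 0.
On [0, 2], s(t) = 5 - 113/15·t + 0·t² + 61/120·t³.
With t = 2/3: s(2/3) = 52/405.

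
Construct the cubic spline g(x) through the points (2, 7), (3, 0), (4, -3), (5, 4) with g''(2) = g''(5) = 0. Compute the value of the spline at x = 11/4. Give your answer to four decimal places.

Let M_i = g''(x_i). Step sizes h_i = 1, 1, 1; slopes of the chords Δ_i = (y_(i+1) - y_i)/h_i = -7, -3, 7.
  1·M_0 + 4·M_1 + 1·M_2 = 6(Δ_1 - Δ_0) = 24
  1·M_1 + 4·M_2 + 1·M_3 = 6(Δ_2 - Δ_1) = 60
Natural end conditions: M_0 = M_3 = 0.
Solving the tridiagonal system: M_0 = 0, M_1 = 12/5, M_2 = 72/5, M_3 = 0.
On [2, 3], g(x) = 7 - 37/5·(x - 2) + 0·(x - 2)² + 2/5·(x - 2)³.
With (x - 2) = 3/4: g(11/4) = 259/160.

1.6188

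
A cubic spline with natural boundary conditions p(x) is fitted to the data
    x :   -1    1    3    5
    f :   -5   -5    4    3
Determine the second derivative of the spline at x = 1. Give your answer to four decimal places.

Put σ_i = p'' at the i-th knot. Here h = (2, 2, 2) and Δ = (0, 9/2, -1/2), so the interior equations h_(i-1)·σ_(i-1) + 2(h_(i-1)+h_i)·σ_i + h_i·σ_(i+1) = 6(Δ_i − Δ_(i-1)) read
  2·σ_0 + 8·σ_1 + 2·σ_2 = 6(Δ_1 - Δ_0) = 27
  2·σ_1 + 8·σ_2 + 2·σ_3 = 6(Δ_2 - Δ_1) = -30
Natural end conditions: σ_0 = σ_3 = 0.
Forward elimination and back-substitution give σ_0 = 0, σ_1 = 23/5, σ_2 = -49/10, σ_3 = 0.

4.6000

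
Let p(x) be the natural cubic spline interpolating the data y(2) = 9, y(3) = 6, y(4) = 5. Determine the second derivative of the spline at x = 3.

3

Put σ_i = p'' at the i-th knot. Here h = (1, 1) and Δ = (-3, -1), so the interior equations h_(i-1)·σ_(i-1) + 2(h_(i-1)+h_i)·σ_i + h_i·σ_(i+1) = 6(Δ_i − Δ_(i-1)) read
  1·σ_0 + 4·σ_1 + 1·σ_2 = 6(Δ_1 - Δ_0) = 12
Natural end conditions: σ_0 = σ_2 = 0.
Forward elimination and back-substitution give σ_0 = 0, σ_1 = 3, σ_2 = 0.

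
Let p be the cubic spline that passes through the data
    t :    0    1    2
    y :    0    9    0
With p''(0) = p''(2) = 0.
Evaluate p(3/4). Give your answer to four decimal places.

8.2266

With M_i denoting the second derivative at x_i, h_i = 1, 1, and Δ_i = (y_(i+1) − y_i)/h_i = 9, -9:
  1·M_0 + 4·M_1 + 1·M_2 = 6(Δ_1 - Δ_0) = -108
Natural end conditions: M_0 = M_2 = 0.
Solving the tridiagonal system: M_0 = 0, M_1 = -27, M_2 = 0.
On [0, 1], p(t) = 0 + 27/2·t + 0·t² - 9/2·t³.
With t = 3/4: p(3/4) = 1053/128.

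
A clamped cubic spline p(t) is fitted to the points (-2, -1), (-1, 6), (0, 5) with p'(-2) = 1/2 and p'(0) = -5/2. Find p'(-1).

Let σ_i = p''(x_i). Step sizes h_i = 1, 1; slopes of the chords Δ_i = (y_(i+1) - y_i)/h_i = 7, -1.
  1·σ_0 + 4·σ_1 + 1·σ_2 = 6(Δ_1 - Δ_0) = -48
Clamped end conditions give two more equations: 2h_0·σ_0 + h_0·σ_1 = 6(Δ_0 - p'(-2)) = 39 and h_1·σ_1 + 2h_1·σ_2 = 6(p'(0) - Δ_1) = -9.
Hence σ_0 = 30, σ_1 = -21, σ_2 = 6.
On [-1, 0], p'(t) = b_1 + 2c_1·(t + 1) + 3d_1·(t + 1)² with b_1 = Δ_1 - h_1(2σ_1 + σ_2)/6 = 5, c_1 = σ_1/2 = -21/2, d_1 = (σ_2 - σ_1)/(6h_1) = 9/2. So p'(-1) = 5.

5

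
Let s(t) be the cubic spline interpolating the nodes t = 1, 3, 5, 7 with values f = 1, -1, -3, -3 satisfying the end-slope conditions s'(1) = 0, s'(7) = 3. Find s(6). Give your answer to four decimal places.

Write m_i for s''(x_i). With h_i = 2, 2, 2 and divided differences Δ_i = -1, -1, 0, the continuity of s' gives the tridiagonal system
  2·m_0 + 8·m_1 + 2·m_2 = 6(Δ_1 - Δ_0) = 0
  2·m_1 + 8·m_2 + 2·m_3 = 6(Δ_2 - Δ_1) = 6
Clamped end conditions give two more equations: 2h_0·m_0 + h_0·m_1 = 6(Δ_0 - s'(1)) = -6 and h_2·m_2 + 2h_2·m_3 = 6(s'(7) - Δ_2) = 18.
Forward elimination and back-substitution give m_0 = -9/5, m_1 = 3/5, m_2 = -3/5, m_3 = 24/5.
On [5, 7], s(t) = -3 - 6/5·(t - 5) - 3/10·(t - 5)² + 9/20·(t - 5)³.
With (t - 5) = 1: s(6) = -81/20.

-4.0500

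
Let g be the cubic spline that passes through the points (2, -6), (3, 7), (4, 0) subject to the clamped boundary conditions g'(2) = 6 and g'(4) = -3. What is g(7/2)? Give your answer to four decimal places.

Write M_i for g''(x_i). With h_i = 1, 1 and divided differences Δ_i = 13, -7, the continuity of g' gives the tridiagonal system
  1·M_0 + 4·M_1 + 1·M_2 = 6(Δ_1 - Δ_0) = -120
Clamped end conditions give two more equations: 2h_0·M_0 + h_0·M_1 = 6(Δ_0 - g'(2)) = 42 and h_1·M_1 + 2h_1·M_2 = 6(g'(4) - Δ_1) = 24.
Hence M_0 = 93/2, M_1 = -51, M_2 = 75/2.
On [3, 4], g(t) = 7 + 15/4·(t - 3) - 51/2·(t - 3)² + 59/4·(t - 3)³.
With (t - 3) = 1/2: g(7/2) = 139/32.

4.3438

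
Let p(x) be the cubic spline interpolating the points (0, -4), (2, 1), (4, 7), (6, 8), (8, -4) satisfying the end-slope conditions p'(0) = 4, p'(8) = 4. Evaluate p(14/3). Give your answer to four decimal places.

9.2090

Let m_i = p''(x_i). Step sizes h_i = 2, 2, 2, 2; slopes of the chords Δ_i = (y_(i+1) - y_i)/h_i = 5/2, 3, 1/2, -6.
  2·m_0 + 8·m_1 + 2·m_2 = 6(Δ_1 - Δ_0) = 3
  2·m_1 + 8·m_2 + 2·m_3 = 6(Δ_2 - Δ_1) = -15
  2·m_2 + 8·m_3 + 2·m_4 = 6(Δ_3 - Δ_2) = -39
Clamped end conditions give two more equations: 2h_0·m_0 + h_0·m_1 = 6(Δ_0 - p'(0)) = -9 and h_3·m_3 + 2h_3·m_4 = 6(p'(8) - Δ_3) = 60.
Hence m_0 = -153/56, m_1 = 27/28, m_2 = 3/8, m_3 = -279/28, m_4 = 1119/56.
On [4, 6], p(x) = 7 + 25/7·(x - 4) + 3/16·(x - 4)² - 193/224·(x - 4)³.
With (x - 4) = 2/3: p(14/3) = 3481/378.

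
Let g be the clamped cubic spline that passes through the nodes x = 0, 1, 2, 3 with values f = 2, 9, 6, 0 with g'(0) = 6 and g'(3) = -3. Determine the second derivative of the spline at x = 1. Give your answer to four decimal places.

-17.2000

Put M_i = g'' at the i-th knot. Here h = (1, 1, 1) and Δ = (7, -3, -6), so the interior equations h_(i-1)·M_(i-1) + 2(h_(i-1)+h_i)·M_i + h_i·M_(i+1) = 6(Δ_i − Δ_(i-1)) read
  1·M_0 + 4·M_1 + 1·M_2 = 6(Δ_1 - Δ_0) = -60
  1·M_1 + 4·M_2 + 1·M_3 = 6(Δ_2 - Δ_1) = -18
Clamped end conditions give two more equations: 2h_0·M_0 + h_0·M_1 = 6(Δ_0 - g'(0)) = 6 and h_2·M_2 + 2h_2·M_3 = 6(g'(3) - Δ_2) = 18.
Hence M_0 = 58/5, M_1 = -86/5, M_2 = -14/5, M_3 = 52/5.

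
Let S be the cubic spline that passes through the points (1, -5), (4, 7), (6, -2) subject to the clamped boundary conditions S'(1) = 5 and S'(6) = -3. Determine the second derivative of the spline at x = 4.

Put M_i = S'' at the i-th knot. Here h = (3, 2) and Δ = (4, -9/2), so the interior equations h_(i-1)·M_(i-1) + 2(h_(i-1)+h_i)·M_i + h_i·M_(i+1) = 6(Δ_i − Δ_(i-1)) read
  3·M_0 + 10·M_1 + 2·M_2 = 6(Δ_1 - Δ_0) = -51
Clamped end conditions give two more equations: 2h_0·M_0 + h_0·M_1 = 6(Δ_0 - S'(1)) = -6 and h_1·M_1 + 2h_1·M_2 = 6(S'(6) - Δ_1) = 9.
Solving the tridiagonal system: M_0 = 5/2, M_1 = -7, M_2 = 23/4.

-7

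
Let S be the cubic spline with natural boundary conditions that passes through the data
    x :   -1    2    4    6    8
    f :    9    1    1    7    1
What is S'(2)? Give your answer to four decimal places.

-1.7371

Let M_i = S''(x_i). Step sizes h_i = 3, 2, 2, 2; slopes of the chords Δ_i = (y_(i+1) - y_i)/h_i = -8/3, 0, 3, -3.
  3·M_0 + 10·M_1 + 2·M_2 = 6(Δ_1 - Δ_0) = 16
  2·M_1 + 8·M_2 + 2·M_3 = 6(Δ_2 - Δ_1) = 18
  2·M_2 + 8·M_3 + 2·M_4 = 6(Δ_3 - Δ_2) = -36
Natural end conditions: M_0 = M_4 = 0.
Solving the tridiagonal system: M_0 = 0, M_1 = 66/71, M_2 = 238/71, M_3 = -379/71, M_4 = 0.
On [2, 4], S'(x) = b_1 + 2c_1·(x - 2) + 3d_1·(x - 2)² with b_1 = Δ_1 - h_1(2M_1 + M_2)/6 = -370/213, c_1 = M_1/2 = 33/71, d_1 = (M_2 - M_1)/(6h_1) = 43/213. So S'(2) = -370/213.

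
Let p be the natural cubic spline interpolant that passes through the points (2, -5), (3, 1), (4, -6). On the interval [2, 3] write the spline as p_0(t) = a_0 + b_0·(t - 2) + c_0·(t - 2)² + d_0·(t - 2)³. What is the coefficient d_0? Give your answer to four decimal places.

-3.2500

Write m_i for p''(x_i). With h_i = 1, 1 and divided differences Δ_i = 6, -7, the continuity of p' gives the tridiagonal system
  1·m_0 + 4·m_1 + 1·m_2 = 6(Δ_1 - Δ_0) = -78
Natural end conditions: m_0 = m_2 = 0.
Solving the tridiagonal system: m_0 = 0, m_1 = -39/2, m_2 = 0.
On [2, 3], with p_0(t) = a_0 + b_0·(t - 2) + c_0·(t - 2)² + d_0·(t - 2)³: c_0 = m_0/2 = 0, d_0 = (m_1 - m_0)/(6h_0) = -13/4, b_0 = Δ_0 - h_0(2m_0 + m_1)/6 = 37/4.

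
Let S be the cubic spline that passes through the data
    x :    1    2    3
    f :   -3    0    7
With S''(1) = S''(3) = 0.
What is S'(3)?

8

Put σ_i = S'' at the i-th knot. Here h = (1, 1) and Δ = (3, 7), so the interior equations h_(i-1)·σ_(i-1) + 2(h_(i-1)+h_i)·σ_i + h_i·σ_(i+1) = 6(Δ_i − Δ_(i-1)) read
  1·σ_0 + 4·σ_1 + 1·σ_2 = 6(Δ_1 - Δ_0) = 24
Natural end conditions: σ_0 = σ_2 = 0.
Hence σ_0 = 0, σ_1 = 6, σ_2 = 0.
On [2, 3], S'(x) = b_1 + 2c_1·(x - 2) + 3d_1·(x - 2)² with b_1 = Δ_1 - h_1(2σ_1 + σ_2)/6 = 5, c_1 = σ_1/2 = 3, d_1 = (σ_2 - σ_1)/(6h_1) = -1. So S'(3) = 8.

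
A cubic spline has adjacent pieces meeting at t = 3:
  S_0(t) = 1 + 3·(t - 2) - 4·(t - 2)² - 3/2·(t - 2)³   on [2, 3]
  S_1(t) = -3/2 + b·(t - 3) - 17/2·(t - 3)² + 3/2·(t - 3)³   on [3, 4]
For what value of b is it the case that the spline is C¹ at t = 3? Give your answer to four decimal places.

-9.5000

S_0'(t) = 3 - 8·(t - 2) - 9/2·(t - 2)², so S_0'(3) = -19/2. On the right, S_1'(3) = b, so b = -19/2.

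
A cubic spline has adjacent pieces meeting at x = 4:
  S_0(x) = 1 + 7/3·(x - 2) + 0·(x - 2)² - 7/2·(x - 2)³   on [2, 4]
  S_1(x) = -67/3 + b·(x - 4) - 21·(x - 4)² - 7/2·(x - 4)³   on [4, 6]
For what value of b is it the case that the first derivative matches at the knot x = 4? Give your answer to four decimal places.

-39.6667

S_0'(x) = 7/3 + 0·(x - 2) - 21/2·(x - 2)², so S_0'(4) = -119/3. On the right, S_1'(4) = b, so b = -119/3.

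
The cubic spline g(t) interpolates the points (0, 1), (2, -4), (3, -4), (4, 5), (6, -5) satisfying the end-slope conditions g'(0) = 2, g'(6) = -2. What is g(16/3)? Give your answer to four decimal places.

-1.1247

Put m_i = g'' at the i-th knot. Here h = (2, 1, 1, 2) and Δ = (-5/2, 0, 9, -5), so the interior equations h_(i-1)·m_(i-1) + 2(h_(i-1)+h_i)·m_i + h_i·m_(i+1) = 6(Δ_i − Δ_(i-1)) read
  2·m_0 + 6·m_1 + 1·m_2 = 6(Δ_1 - Δ_0) = 15
  1·m_1 + 4·m_2 + 1·m_3 = 6(Δ_2 - Δ_1) = 54
  1·m_2 + 6·m_3 + 2·m_4 = 6(Δ_3 - Δ_2) = -84
Clamped end conditions give two more equations: 2h_0·m_0 + h_0·m_1 = 6(Δ_0 - g'(0)) = -27 and h_3·m_3 + 2h_3·m_4 = 6(g'(6) - Δ_3) = 18.
Hence m_0 = -929/120, m_1 = 119/60, m_2 = 223/12, m_3 = -1339/60, m_4 = 1879/120.
On [4, 6], g(t) = 5 + 559/120·(t - 4) - 1339/120·(t - 4)² + 1519/480·(t - 4)³.
With (t - 4) = 4/3: g(16/3) = -911/810.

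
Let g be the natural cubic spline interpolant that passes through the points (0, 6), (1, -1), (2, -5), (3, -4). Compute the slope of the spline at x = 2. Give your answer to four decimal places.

Put M_i = g'' at the i-th knot. Here h = (1, 1, 1) and Δ = (-7, -4, 1), so the interior equations h_(i-1)·M_(i-1) + 2(h_(i-1)+h_i)·M_i + h_i·M_(i+1) = 6(Δ_i − Δ_(i-1)) read
  1·M_0 + 4·M_1 + 1·M_2 = 6(Δ_1 - Δ_0) = 18
  1·M_1 + 4·M_2 + 1·M_3 = 6(Δ_2 - Δ_1) = 30
Natural end conditions: M_0 = M_3 = 0.
Solving: M_0 = 0, M_1 = 14/5, M_2 = 34/5, M_3 = 0.
On [2, 3], g'(x) = b_2 + 2c_2·(x - 2) + 3d_2·(x - 2)² with b_2 = Δ_2 - h_2(2M_2 + M_3)/6 = -19/15, c_2 = M_2/2 = 17/5, d_2 = (M_3 - M_2)/(6h_2) = -17/15. So g'(2) = -19/15.

-1.2667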